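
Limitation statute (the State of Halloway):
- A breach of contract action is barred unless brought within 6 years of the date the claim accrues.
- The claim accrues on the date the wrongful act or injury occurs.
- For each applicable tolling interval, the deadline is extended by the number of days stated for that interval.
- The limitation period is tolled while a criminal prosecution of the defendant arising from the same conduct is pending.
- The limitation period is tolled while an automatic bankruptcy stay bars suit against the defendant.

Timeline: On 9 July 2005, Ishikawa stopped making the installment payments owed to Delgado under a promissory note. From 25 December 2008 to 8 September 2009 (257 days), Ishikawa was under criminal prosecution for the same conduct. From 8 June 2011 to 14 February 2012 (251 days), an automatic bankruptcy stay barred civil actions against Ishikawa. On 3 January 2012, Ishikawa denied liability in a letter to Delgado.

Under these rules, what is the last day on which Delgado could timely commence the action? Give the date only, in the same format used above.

The limitation period began to run on 9 July 2005.
Adding the 6 years base period to 9 July 2005 gives a deadline of 9 July 2011, before any tolling.
Because the pending criminal prosecution ran from 25 December 2008 to 8 September 2009, the deadline is extended by 257 days to 22 March 2012.
The period was tolled for 251 days by the automatic bankruptcy stay (8 June 2011 to 14 February 2012), pushing the deadline to 28 November 2012.
The other events in the timeline have no effect on the limitation period under the stated rules.

28 November 2012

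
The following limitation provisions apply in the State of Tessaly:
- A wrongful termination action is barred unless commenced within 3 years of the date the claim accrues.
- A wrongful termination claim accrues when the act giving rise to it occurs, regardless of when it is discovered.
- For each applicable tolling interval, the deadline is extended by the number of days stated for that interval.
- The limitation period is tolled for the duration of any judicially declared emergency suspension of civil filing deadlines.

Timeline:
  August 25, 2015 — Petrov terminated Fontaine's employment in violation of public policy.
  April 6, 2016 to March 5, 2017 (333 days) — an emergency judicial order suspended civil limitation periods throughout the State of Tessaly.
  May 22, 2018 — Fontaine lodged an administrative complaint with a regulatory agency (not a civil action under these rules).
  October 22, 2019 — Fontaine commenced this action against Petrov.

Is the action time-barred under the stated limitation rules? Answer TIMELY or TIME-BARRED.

The claim accrued on August 25, 2015, when the wrongful act occurred.
The untolled deadline — 3 years after August 25, 2015 — is August 25, 2018.
Because the emergency suspension of filing deadlines ran from April 6, 2016 to March 5, 2017, the deadline is extended by 333 days to July 24, 2019.
The other events in the timeline have no effect on the limitation period under the stated rules.
Fontaine filed on October 22, 2019, after the July 24, 2019 deadline, so the action is time-barred.

TIME-BARRED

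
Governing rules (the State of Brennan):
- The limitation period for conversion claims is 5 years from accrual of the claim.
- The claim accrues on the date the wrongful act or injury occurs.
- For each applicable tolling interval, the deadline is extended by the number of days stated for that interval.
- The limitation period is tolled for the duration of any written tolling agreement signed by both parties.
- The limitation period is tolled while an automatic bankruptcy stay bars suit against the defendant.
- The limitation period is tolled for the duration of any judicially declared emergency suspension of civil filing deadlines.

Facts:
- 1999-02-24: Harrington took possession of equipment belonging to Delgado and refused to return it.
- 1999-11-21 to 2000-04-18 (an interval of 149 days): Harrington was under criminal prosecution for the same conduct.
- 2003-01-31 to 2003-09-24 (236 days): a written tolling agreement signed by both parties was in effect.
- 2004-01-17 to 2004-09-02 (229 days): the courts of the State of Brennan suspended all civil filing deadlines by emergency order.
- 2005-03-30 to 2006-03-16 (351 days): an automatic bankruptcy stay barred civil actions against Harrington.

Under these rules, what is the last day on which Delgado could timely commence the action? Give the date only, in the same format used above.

2006-05-20

The limitation period began to run on 1999-02-24.
Adding the 5 years base period to 1999-02-24 gives a deadline of 2004-02-24, before any tolling.
The period was tolled for 236 days by the written tolling agreement (2003-01-31 to 2003-09-24), pushing the deadline to 2004-10-17.
The emergency suspension of filing deadlines from 2004-01-17 to 2004-09-02 tolled the period for 229 days, extending the deadline to 2005-06-03.
The automatic bankruptcy stay from 2005-03-30 to 2006-03-16 tolled the period for 351 days, extending the deadline to 2006-05-20.
No stated provision tolls the period for a criminal prosecution, so the interval from 1999-11-21 to 2000-04-18 has no effect on the deadline.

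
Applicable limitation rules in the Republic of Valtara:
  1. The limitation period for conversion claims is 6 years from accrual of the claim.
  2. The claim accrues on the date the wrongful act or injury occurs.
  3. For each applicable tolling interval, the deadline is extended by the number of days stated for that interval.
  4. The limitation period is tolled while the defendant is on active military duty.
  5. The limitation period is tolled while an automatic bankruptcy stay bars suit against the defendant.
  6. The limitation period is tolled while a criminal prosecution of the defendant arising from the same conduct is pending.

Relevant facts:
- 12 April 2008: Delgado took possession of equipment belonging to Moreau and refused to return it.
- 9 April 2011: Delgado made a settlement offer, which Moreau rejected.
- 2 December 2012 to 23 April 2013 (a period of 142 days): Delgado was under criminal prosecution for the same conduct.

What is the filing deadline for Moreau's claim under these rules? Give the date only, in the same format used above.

The claim accrued on 12 April 2008, when the wrongful act occurred.
Adding the 6 years base period to 12 April 2008 gives a deadline of 12 April 2014, before any tolling.
The pending criminal prosecution from 2 December 2012 to 23 April 2013 tolled the period for 142 days, extending the deadline to 1 September 2014.
The other events in the timeline have no effect on the limitation period under the stated rules.

1 September 2014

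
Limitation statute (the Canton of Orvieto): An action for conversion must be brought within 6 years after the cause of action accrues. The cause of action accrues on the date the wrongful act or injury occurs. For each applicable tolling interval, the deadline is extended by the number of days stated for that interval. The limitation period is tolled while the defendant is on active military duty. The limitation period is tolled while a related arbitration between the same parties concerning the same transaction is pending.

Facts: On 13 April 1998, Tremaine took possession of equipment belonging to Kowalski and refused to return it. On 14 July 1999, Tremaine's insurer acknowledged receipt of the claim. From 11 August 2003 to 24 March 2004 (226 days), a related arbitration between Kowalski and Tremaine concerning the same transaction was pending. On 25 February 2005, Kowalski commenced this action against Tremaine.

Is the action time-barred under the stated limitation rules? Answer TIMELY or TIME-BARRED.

TIME-BARRED

The limitation period began to run on 13 April 1998.
The untolled deadline — 6 years after 13 April 1998 — is 13 April 2004.
The pending related arbitration from 11 August 2003 to 24 March 2004 tolled the period for 226 days, extending the deadline to 25 November 2004.
Nothing else in the chronology tolls or restarts the period.
The 25 February 2005 filing falls after the 25 November 2004 deadline; the claim is time-barred.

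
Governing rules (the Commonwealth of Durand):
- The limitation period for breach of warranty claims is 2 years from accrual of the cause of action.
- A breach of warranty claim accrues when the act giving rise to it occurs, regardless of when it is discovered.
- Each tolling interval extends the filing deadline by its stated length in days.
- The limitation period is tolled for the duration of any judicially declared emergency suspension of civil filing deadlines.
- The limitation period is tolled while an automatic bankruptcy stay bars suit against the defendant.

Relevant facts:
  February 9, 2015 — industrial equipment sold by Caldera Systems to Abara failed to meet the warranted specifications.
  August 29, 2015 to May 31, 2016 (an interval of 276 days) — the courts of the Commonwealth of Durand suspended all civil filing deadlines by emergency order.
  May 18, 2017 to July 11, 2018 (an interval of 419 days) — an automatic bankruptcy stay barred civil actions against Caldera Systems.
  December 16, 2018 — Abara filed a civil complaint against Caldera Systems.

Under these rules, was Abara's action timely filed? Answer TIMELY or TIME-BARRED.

TIMELY

The cause of action accrued on February 9, 2015, the date of the act.
2 years from February 9, 2015 is February 9, 2017.
Because the emergency suspension of filing deadlines ran from August 29, 2015 to May 31, 2016, the deadline is extended by 276 days to November 12, 2017.
Because the automatic bankruptcy stay ran from May 18, 2017 to July 11, 2018, the deadline is extended by 419 days to January 5, 2019.
Filing on December 16, 2018 beat the January 5, 2019 deadline — the action is timely.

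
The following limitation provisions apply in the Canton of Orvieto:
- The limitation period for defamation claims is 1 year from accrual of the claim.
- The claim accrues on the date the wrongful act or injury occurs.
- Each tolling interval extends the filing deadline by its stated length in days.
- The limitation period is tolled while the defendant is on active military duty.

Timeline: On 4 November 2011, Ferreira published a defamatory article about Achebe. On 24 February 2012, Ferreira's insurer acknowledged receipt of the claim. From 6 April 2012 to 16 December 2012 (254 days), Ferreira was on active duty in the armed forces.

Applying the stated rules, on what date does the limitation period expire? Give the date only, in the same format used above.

The limitation period began to run on 4 November 2011.
Adding the 1 year base period to 4 November 2011 gives a deadline of 4 November 2012, before any tolling.
Because the defendant's active military service ran from 6 April 2012 to 16 December 2012, the deadline is extended by 254 days to 16 July 2013.
None of the other events listed affects the running of the period under the stated rules.

16 July 2013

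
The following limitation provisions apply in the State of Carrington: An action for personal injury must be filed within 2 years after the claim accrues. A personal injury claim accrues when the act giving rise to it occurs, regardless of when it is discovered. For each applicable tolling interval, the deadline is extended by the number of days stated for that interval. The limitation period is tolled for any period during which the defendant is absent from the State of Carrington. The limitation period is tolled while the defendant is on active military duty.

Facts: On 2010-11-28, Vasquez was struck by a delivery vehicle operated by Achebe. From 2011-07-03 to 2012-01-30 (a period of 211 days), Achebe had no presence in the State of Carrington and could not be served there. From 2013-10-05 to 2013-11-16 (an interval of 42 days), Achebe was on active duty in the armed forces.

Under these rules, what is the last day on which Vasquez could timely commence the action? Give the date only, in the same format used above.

2013-06-27

The limitation period began to run on 2010-11-28.
The untolled deadline — 2 years after 2010-11-28 — is 2012-11-28.
The period was tolled for 211 days by the defendant's absence from the jurisdiction (2011-07-03 to 2012-01-30), pushing the deadline to 2013-06-27.
The defendant's active military service starting 2013-10-05 came too late — the period had run on 2013-06-27 — and so does not extend the deadline.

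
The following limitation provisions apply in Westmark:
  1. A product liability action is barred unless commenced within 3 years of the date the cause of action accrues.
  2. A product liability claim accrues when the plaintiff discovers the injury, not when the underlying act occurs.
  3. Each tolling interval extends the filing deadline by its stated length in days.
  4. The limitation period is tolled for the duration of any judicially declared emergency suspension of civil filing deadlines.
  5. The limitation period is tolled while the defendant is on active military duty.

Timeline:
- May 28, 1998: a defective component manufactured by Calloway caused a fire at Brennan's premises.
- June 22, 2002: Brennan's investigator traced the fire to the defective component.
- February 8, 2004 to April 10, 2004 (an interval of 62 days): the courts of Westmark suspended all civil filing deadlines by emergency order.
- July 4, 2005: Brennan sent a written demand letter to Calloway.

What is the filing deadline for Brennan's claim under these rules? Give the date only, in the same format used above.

The claim did not accrue until Brennan discovered the injury on June 22, 2002; the May 28, 1998 act date does not start the clock under the stated rule.
3 years from June 22, 2002 is June 22, 2005.
The period was tolled for 62 days by the emergency suspension of filing deadlines (February 8, 2004 to April 10, 2004), pushing the deadline to August 23, 2005.
None of the other events listed affects the running of the period under the stated rules.

August 23, 2005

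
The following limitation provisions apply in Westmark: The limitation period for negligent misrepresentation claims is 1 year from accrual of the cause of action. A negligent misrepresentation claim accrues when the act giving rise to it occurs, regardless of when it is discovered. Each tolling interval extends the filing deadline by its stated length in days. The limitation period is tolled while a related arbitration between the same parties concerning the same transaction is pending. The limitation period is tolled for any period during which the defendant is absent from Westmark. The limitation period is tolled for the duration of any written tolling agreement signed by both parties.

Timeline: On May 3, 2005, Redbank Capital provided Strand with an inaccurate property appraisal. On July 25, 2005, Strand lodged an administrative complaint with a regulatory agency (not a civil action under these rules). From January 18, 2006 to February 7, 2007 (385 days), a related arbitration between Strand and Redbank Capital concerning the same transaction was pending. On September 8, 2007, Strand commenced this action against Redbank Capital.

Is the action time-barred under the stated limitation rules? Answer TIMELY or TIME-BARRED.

TIME-BARRED

The limitation period began to run on May 3, 2005.
Adding the 1 year base period to May 3, 2005 gives a deadline of May 3, 2006, before any tolling.
The pending related arbitration from January 18, 2006 to February 7, 2007 tolled the period for 385 days, extending the deadline to May 23, 2007.
The other events in the timeline have no effect on the limitation period under the stated rules.
The September 8, 2007 filing falls after the May 23, 2007 deadline; the claim is time-barred.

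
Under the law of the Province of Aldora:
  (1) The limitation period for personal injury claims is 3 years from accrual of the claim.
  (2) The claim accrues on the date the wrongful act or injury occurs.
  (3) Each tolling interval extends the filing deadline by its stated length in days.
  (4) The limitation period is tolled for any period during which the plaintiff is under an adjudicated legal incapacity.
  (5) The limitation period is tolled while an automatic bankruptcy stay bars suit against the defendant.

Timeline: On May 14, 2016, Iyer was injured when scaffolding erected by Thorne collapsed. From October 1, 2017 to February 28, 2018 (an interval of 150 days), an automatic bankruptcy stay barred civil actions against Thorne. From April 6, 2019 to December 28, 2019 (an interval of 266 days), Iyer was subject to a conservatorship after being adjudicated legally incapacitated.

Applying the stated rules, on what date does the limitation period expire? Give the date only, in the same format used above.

The limitation period began to run on May 14, 2016.
Adding the 3 years base period to May 14, 2016 gives a deadline of May 14, 2019, before any tolling.
The period was tolled for 150 days by the automatic bankruptcy stay (October 1, 2017 to February 28, 2018), pushing the deadline to October 11, 2019.
Because the plaintiff's legal incapacity ran from April 6, 2019 to December 28, 2019, the deadline is extended by 266 days to July 3, 2020.

July 3, 2020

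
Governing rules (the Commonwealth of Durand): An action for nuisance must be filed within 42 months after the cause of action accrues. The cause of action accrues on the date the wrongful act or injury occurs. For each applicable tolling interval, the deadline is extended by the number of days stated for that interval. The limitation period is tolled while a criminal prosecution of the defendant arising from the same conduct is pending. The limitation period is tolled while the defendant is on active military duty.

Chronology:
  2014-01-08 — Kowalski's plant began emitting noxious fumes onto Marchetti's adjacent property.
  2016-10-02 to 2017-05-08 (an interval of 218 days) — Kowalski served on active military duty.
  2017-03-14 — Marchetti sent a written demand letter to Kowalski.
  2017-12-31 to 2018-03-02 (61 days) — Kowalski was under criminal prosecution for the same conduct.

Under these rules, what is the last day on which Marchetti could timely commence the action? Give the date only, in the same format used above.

The claim accrued on 2014-01-08, when the wrongful act occurred.
Adding the 42 months base period to 2014-01-08 gives a deadline of 2017-07-08, before any tolling.
The period was tolled for 218 days by the defendant's active military service (2016-10-02 to 2017-05-08), pushing the deadline to 2018-02-11.
The pending criminal prosecution from 2017-12-31 to 2018-03-02 tolled the period for 61 days, extending the deadline to 2018-04-13.
The other events in the timeline have no effect on the limitation period under the stated rules.

2018-04-13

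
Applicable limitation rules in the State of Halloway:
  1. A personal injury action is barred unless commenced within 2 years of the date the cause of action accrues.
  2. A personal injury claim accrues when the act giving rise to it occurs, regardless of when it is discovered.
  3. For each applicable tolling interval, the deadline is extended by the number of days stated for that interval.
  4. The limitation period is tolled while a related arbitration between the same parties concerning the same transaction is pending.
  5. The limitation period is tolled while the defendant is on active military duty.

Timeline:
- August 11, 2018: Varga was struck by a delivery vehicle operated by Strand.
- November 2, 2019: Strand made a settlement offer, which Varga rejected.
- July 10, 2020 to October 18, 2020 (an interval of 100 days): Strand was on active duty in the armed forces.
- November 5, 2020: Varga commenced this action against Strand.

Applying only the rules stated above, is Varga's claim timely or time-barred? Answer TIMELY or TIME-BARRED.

The claim accrued on August 11, 2018, when the wrongful act occurred.
The untolled deadline — 2 years after August 11, 2018 — is August 11, 2020.
The period was tolled for 100 days by the defendant's active military service (July 10, 2020 to October 18, 2020), pushing the deadline to November 19, 2020.
Nothing else in the chronology tolls or restarts the period.
The November 5, 2020 filing precedes the November 19, 2020 deadline; the claim is timely.

TIMELY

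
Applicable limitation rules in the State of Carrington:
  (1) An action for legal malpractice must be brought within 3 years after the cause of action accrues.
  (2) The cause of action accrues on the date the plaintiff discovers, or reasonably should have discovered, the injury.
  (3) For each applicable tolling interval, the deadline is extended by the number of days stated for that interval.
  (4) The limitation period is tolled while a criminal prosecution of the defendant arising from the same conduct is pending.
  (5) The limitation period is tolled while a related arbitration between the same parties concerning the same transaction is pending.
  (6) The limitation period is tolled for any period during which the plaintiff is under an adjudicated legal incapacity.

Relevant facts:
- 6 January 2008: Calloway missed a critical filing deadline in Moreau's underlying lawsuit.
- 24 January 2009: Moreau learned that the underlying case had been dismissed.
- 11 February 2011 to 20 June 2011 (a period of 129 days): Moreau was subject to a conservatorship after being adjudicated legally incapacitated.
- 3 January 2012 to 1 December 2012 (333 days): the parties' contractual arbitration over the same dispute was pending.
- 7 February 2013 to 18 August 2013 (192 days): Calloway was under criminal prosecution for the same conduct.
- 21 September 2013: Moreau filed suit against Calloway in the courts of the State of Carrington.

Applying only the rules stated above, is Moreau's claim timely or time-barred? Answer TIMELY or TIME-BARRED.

Accrual is tied to discovery, so the period began on 24 January 2009 rather than on 6 January 2008 when the act occurred.
The untolled deadline — 3 years after 24 January 2009 — is 24 January 2012.
The period was tolled for 129 days by the plaintiff's legal incapacity (11 February 2011 to 20 June 2011), pushing the deadline to 1 June 2012.
The period was tolled for 333 days by the pending related arbitration (3 January 2012 to 1 December 2012), pushing the deadline to 30 April 2013.
The period was tolled for 192 days by the pending criminal prosecution (7 February 2013 to 18 August 2013), pushing the deadline to 8 November 2013.
Filing on 21 September 2013 beat the 8 November 2013 deadline — the action is timely.

TIMELY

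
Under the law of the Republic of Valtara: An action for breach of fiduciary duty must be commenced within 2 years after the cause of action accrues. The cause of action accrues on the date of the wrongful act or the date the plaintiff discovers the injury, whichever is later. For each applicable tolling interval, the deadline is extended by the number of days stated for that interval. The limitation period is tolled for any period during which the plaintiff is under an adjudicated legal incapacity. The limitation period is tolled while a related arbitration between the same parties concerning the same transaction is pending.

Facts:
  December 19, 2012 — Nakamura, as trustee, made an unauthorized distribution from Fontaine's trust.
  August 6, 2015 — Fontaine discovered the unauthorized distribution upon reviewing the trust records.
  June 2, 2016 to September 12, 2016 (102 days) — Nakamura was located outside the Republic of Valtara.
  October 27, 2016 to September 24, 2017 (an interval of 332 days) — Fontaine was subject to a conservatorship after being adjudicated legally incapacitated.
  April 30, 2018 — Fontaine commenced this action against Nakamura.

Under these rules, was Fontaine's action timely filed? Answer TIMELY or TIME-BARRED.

TIMELY

The claim accrued on August 6, 2015 — the later of the December 19, 2012 act and the August 6, 2015 discovery.
2 years from August 6, 2015 is August 6, 2017.
The period was tolled for 332 days by the plaintiff's legal incapacity (October 27, 2016 to September 24, 2017), pushing the deadline to July 4, 2018.
The defendant's absence from the jurisdiction from June 2, 2016 to September 12, 2016 does not toll the period, because no stated rule makes the defendant's absence a tolling event.
Fontaine filed on April 30, 2018, before the July 4, 2018 deadline, so the action is timely.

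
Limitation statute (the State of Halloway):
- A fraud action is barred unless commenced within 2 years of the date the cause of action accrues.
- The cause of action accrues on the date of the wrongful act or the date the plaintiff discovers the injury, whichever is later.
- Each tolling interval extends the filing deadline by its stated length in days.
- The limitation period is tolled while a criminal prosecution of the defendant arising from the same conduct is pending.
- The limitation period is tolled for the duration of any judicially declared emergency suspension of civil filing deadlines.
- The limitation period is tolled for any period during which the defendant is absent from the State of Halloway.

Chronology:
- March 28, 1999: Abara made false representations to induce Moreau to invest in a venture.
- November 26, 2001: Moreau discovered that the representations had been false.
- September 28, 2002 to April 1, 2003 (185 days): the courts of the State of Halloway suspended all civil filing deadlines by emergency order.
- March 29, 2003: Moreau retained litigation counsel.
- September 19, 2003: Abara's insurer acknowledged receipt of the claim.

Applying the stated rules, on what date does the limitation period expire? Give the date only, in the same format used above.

May 29, 2004

Taking the later of the act (March 28, 1999) and discovery (November 26, 2001), the claim accrued on November 26, 2001.
Adding the 2 years base period to November 26, 2001 gives a deadline of November 26, 2003, before any tolling.
The period was tolled for 185 days by the emergency suspension of filing deadlines (September 28, 2002 to April 1, 2003), pushing the deadline to May 29, 2004.
None of the other events listed affects the running of the period under the stated rules.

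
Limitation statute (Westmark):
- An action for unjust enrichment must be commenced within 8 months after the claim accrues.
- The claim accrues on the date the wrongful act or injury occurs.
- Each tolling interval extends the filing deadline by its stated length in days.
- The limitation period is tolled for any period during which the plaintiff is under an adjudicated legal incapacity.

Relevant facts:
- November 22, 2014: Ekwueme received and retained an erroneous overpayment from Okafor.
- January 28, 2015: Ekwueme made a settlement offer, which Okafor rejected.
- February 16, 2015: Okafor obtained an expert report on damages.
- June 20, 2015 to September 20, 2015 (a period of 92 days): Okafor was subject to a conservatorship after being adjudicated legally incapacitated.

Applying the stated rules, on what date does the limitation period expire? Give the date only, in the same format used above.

October 22, 2015

The limitation period began to run on November 22, 2014.
Adding the 8 months base period to November 22, 2014 gives a deadline of July 22, 2015, before any tolling.
Because the plaintiff's legal incapacity ran from June 20, 2015 to September 20, 2015, the deadline is extended by 92 days to October 22, 2015.
None of the other events listed affects the running of the period under the stated rules.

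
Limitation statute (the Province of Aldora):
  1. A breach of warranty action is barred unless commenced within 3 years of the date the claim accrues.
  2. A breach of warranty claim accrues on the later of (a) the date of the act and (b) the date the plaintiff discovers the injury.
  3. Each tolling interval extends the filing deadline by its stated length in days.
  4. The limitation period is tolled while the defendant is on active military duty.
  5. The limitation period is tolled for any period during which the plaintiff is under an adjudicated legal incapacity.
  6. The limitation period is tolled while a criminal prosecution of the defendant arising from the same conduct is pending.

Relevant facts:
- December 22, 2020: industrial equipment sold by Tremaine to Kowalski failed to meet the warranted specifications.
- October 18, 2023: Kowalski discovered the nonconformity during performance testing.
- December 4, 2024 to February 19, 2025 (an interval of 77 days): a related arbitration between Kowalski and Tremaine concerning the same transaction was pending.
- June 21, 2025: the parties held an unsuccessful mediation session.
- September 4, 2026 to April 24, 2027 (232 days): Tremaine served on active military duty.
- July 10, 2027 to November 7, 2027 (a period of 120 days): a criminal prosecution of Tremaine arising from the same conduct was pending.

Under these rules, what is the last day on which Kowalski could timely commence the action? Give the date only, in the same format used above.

June 7, 2027

Because discovery on October 18, 2023 post-dates the December 22, 2020 act, accrual under the later-of rule falls on October 18, 2023.
3 years from October 18, 2023 is October 18, 2026.
The period was tolled for 232 days by the defendant's active military service (September 4, 2026 to April 24, 2027), pushing the deadline to June 7, 2027.
By the time the pending criminal prosecution began on July 10, 2027, the limitation period had already expired on June 7, 2027; that interval cannot revive it.
The pending related arbitration from December 4, 2024 to February 19, 2025 does not toll the period, because no stated rule makes a pending arbitration a tolling event.
None of the other events listed affects the running of the period under the stated rules.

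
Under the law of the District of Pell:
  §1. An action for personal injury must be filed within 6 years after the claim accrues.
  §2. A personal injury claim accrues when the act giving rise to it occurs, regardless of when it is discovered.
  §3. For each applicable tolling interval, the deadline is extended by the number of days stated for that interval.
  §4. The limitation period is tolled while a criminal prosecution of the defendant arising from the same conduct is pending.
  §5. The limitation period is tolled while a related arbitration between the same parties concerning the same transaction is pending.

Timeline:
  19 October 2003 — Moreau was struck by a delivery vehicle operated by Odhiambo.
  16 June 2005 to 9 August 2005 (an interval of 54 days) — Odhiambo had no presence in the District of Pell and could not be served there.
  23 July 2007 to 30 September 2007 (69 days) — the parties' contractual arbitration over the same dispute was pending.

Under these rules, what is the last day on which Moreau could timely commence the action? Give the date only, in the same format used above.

27 December 2009

The limitation period began to run on 19 October 2003.
6 years from 19 October 2003 is 19 October 2009.
Because the pending related arbitration ran from 23 July 2007 to 30 September 2007, the deadline is extended by 69 days to 27 December 2009.
Although the defendant's absence ran from 16 June 2005 to 9 August 2005, the stated rules do not make that a tolling event, so it is disregarded.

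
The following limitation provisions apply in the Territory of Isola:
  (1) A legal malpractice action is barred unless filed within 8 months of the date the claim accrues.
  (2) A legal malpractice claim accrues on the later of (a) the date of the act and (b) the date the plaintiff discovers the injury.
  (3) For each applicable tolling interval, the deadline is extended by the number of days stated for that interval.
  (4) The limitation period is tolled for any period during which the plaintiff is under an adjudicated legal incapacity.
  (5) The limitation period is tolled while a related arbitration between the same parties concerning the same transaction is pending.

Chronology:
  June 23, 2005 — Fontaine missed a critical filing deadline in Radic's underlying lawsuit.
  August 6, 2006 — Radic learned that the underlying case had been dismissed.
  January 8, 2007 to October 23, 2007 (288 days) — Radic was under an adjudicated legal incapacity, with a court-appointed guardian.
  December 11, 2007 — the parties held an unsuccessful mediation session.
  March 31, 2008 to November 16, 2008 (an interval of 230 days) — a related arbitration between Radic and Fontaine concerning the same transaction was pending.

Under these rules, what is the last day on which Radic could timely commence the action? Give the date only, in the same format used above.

Because discovery on August 6, 2006 post-dates the June 23, 2005 act, accrual under the later-of rule falls on August 6, 2006.
8 months from August 6, 2006 is April 6, 2007.
Because the plaintiff's legal incapacity ran from January 8, 2007 to October 23, 2007, the deadline is extended by 288 days to January 19, 2008.
By the time the pending related arbitration began on March 31, 2008, the limitation period had already expired on January 19, 2008; that interval cannot revive it.
Nothing else in the chronology tolls or restarts the period.

January 19, 2008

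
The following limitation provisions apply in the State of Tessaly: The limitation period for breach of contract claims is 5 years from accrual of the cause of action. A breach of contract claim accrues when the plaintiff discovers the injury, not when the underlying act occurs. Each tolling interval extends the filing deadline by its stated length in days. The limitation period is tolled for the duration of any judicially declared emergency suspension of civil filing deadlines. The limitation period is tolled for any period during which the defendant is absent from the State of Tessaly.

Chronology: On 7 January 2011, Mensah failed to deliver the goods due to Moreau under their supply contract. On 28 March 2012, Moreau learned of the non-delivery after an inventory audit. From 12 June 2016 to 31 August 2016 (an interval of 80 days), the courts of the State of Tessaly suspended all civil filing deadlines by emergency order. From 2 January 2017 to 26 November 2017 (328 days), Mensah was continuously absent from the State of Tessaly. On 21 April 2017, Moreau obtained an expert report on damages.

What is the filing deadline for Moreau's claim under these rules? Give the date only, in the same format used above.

10 May 2018

The claim did not accrue until Moreau discovered the injury on 28 March 2012; the 7 January 2011 act date does not start the clock under the stated rule.
5 years from 28 March 2012 is 28 March 2017.
Because the emergency suspension of filing deadlines ran from 12 June 2016 to 31 August 2016, the deadline is extended by 80 days to 16 June 2017.
Because the defendant's absence from the jurisdiction ran from 2 January 2017 to 26 November 2017, the deadline is extended by 328 days to 10 May 2018.
The other events in the timeline have no effect on the limitation period under the stated rules.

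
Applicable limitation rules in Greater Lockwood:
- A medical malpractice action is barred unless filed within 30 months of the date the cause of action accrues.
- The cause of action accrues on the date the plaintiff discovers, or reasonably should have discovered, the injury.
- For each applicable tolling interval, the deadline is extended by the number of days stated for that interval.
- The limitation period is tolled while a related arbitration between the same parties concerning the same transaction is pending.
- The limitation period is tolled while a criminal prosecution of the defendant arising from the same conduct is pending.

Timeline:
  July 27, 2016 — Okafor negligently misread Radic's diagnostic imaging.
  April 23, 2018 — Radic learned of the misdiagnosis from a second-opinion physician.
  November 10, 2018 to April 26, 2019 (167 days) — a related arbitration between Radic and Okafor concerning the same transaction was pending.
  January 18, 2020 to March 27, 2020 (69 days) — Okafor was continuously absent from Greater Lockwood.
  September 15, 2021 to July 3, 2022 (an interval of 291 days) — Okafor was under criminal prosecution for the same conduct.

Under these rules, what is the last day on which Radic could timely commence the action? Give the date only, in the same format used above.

Accrual is tied to discovery, so the period began on April 23, 2018 rather than on July 27, 2016 when the act occurred.
Adding the 30 months base period to April 23, 2018 gives a deadline of October 23, 2020, before any tolling.
The period was tolled for 167 days by the pending related arbitration (November 10, 2018 to April 26, 2019), pushing the deadline to April 8, 2021.
The pending criminal prosecution starting September 15, 2021 came too late — the period had run on April 8, 2021 — and so does not extend the deadline.
The defendant's absence from the jurisdiction from January 18, 2020 to March 27, 2020 does not toll the period, because no stated rule makes the defendant's absence a tolling event.

April 8, 2021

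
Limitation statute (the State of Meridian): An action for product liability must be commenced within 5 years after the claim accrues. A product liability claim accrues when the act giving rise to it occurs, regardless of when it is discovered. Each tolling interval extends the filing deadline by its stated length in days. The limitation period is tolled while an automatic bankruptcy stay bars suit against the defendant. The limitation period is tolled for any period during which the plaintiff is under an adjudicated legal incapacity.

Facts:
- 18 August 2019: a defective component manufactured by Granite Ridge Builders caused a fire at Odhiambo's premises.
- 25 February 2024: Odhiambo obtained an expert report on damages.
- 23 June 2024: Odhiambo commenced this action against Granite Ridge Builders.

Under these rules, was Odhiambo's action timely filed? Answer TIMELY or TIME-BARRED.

The claim accrued on 18 August 2019, when the wrongful act occurred.
Adding the 5 years base period to 18 August 2019 gives a deadline of 18 August 2024, before any tolling.
Nothing else in the chronology tolls or restarts the period.
The 23 June 2024 filing precedes the 18 August 2024 deadline; the claim is timely.

TIMELY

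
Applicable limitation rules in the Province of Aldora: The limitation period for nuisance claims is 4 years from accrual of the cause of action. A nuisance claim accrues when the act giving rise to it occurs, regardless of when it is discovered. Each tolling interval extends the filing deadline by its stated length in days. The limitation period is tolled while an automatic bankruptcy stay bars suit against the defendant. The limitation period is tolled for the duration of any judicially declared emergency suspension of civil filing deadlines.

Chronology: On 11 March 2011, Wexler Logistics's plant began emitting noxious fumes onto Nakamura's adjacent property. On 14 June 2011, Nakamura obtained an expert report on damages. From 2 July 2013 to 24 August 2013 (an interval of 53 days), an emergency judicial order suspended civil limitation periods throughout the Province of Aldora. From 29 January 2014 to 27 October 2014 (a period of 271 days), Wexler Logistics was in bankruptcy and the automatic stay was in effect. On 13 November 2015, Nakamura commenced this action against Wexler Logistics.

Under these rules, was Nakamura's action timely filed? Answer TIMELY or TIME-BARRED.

The cause of action accrued on 11 March 2011, the date of the act.
4 years from 11 March 2011 is 11 March 2015.
The emergency suspension of filing deadlines from 2 July 2013 to 24 August 2013 tolled the period for 53 days, extending the deadline to 3 May 2015.
The automatic bankruptcy stay from 29 January 2014 to 27 October 2014 tolled the period for 271 days, extending the deadline to 29 January 2016.
None of the other events listed affects the running of the period under the stated rules.
The 13 November 2015 filing precedes the 29 January 2016 deadline; the claim is timely.

TIMELY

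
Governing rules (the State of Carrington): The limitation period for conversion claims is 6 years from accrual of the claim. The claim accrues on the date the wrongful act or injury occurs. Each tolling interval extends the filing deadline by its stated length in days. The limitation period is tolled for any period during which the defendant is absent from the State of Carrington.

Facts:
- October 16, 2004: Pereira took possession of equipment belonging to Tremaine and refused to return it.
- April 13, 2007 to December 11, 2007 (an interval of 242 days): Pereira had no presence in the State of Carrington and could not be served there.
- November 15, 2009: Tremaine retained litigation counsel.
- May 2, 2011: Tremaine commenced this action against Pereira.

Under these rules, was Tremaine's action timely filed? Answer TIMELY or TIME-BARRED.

The claim accrued on October 16, 2004, when the wrongful act occurred.
The untolled deadline — 6 years after October 16, 2004 — is October 16, 2010.
Because the defendant's absence from the jurisdiction ran from April 13, 2007 to December 11, 2007, the deadline is extended by 242 days to June 15, 2011.
None of the other events listed affects the running of the period under the stated rules.
The May 2, 2011 filing precedes the June 15, 2011 deadline; the claim is timely.

TIMELY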